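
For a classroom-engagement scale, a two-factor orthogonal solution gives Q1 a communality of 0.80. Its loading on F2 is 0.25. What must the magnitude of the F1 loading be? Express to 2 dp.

0.86

Under orthogonal rotation h² = Σλ², so λ_F1² = h² − (0.0625) = 0.80 − 0.0625 = 0.7375.
|λ| = √0.7375 = 0.8588.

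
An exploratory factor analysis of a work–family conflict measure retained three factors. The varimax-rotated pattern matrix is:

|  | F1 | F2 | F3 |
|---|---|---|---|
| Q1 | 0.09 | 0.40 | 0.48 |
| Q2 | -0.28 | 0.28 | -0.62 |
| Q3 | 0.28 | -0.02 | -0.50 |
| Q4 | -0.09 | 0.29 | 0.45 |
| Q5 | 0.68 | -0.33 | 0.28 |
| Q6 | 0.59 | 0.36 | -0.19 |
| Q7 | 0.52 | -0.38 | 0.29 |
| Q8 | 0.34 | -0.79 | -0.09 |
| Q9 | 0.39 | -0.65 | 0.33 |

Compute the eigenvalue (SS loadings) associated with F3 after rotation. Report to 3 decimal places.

SS loadings for F3 = 0.48² + (-0.62)² + (-0.50)² + 0.45² + 0.28² + (-0.19)² + 0.29² + (-0.09)² + 0.33² = 0.2304 + 0.3844 + 0.2500 + 0.2025 + 0.0784 + 0.0361 + 0.0841 + 0.0081 + 0.1089 = 1.3829

1.383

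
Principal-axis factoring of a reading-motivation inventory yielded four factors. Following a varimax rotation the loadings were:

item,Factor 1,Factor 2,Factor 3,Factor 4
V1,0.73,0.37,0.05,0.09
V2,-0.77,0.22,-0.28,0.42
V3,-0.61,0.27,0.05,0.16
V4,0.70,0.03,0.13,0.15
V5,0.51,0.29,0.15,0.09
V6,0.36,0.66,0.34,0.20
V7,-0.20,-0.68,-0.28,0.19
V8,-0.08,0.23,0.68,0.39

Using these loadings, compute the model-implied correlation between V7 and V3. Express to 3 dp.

r̂ = Σ λ_i·λ_j across factors = (-0.20)(-0.61) + (-0.68)(0.27) + (-0.28)(0.05) + (0.19)(0.16)
  = +0.1220 -0.1836 -0.0140 +0.0304 = -0.0452

-0.045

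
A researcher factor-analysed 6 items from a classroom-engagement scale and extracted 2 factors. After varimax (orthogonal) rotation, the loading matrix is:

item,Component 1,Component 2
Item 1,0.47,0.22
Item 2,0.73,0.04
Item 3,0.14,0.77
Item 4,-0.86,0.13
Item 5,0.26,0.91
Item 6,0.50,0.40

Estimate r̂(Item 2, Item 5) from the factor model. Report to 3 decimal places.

r̂ = Σ λ_i·λ_j across factors = (0.73)(0.26) + (0.04)(0.91)
  = +0.1898 +0.0364 = 0.2262

0.226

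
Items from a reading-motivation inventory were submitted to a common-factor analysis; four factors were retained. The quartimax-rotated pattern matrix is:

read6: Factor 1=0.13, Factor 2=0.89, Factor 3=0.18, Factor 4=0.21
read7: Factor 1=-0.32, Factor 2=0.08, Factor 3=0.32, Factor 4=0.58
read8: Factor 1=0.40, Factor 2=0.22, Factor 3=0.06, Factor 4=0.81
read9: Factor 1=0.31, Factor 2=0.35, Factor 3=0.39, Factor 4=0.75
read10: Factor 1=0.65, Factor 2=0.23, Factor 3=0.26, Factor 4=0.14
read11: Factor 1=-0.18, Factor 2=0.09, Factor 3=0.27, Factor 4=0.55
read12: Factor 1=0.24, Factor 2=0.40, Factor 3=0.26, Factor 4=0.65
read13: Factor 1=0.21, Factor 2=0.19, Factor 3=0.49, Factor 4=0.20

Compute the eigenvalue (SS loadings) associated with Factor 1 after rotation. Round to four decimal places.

0.9320

SS loadings for Factor 1 = 0.13² + (-0.32)² + 0.40² + 0.31² + 0.65² + (-0.18)² + 0.24² + 0.21² = 0.0169 + 0.1024 + 0.1600 + 0.0961 + 0.4225 + 0.0324 + 0.0576 + 0.0441 = 0.9320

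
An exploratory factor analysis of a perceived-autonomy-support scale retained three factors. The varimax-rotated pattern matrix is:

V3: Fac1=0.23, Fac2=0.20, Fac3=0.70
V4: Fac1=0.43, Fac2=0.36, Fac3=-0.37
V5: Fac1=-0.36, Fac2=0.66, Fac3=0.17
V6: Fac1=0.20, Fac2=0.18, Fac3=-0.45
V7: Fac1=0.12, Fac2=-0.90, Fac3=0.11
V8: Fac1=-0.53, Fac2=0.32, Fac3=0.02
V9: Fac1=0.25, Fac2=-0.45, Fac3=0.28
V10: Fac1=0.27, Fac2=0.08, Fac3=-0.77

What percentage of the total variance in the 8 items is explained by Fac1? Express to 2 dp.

10.48%

SS loadings for Fac1 = 0.23² + 0.43² + (-0.36)² + 0.20² + 0.12² + (-0.53)² + 0.25² + 0.27² = 0.8381
With 8 standardized items, total variance = 8. Proportion = 0.8381/8 = 0.1048 → 10.48%.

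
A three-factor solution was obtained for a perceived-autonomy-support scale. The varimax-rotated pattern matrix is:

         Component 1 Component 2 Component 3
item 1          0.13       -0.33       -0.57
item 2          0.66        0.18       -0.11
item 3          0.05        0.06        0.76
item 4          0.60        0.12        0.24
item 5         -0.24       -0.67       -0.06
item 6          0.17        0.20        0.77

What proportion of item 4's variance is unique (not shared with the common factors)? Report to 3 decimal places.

h² = 0.60² + 0.12² + 0.24² = 0.3600 + 0.0144 + 0.0576 = 0.4320
Uniqueness u² = 1 − h² = 1 − 0.4320 = 0.5680

0.568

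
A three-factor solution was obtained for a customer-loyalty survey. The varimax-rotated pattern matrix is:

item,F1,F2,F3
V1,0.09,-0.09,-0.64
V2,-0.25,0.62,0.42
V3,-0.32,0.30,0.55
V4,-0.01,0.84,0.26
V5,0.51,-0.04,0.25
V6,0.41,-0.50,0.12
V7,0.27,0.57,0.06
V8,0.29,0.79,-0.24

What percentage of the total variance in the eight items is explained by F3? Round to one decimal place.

SS loadings for F3 = (-0.64)² + 0.42² + 0.55² + 0.26² + 0.25² + 0.12² + 0.06² + (-0.24)² = 1.0942
With 8 standardized items, total variance = 8. Proportion = 1.0942/8 = 0.1368 → 13.68%.

13.7%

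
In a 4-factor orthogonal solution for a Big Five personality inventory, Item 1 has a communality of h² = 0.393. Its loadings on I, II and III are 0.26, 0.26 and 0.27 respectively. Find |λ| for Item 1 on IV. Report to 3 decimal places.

0.430

Under orthogonal rotation h² = Σλ², so λ_IV² = h² − (0.2081) = 0.393 − 0.2081 = 0.1849.
|λ| = √0.1849 = 0.4300.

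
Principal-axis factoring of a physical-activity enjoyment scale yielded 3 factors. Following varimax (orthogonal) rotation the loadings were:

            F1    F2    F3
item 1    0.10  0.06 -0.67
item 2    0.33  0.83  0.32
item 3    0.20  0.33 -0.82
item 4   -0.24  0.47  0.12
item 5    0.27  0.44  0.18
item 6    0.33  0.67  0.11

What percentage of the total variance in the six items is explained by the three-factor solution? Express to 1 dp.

55.8%

Communalities: 0.4625, 0.9002, 0.8213, 0.2929, 0.2989, 0.5699; Σh² = 3.3457.
Total variance with 6 standardized items is 6, so the solution explains 3.3457/6 = 0.5576 = 55.76%.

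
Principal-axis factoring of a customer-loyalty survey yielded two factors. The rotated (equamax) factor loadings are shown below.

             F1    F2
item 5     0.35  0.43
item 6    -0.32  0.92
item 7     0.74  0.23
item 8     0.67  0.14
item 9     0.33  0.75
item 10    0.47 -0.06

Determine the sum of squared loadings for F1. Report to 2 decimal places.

1.55

SS loadings for F1 = 0.35² + (-0.32)² + 0.74² + 0.67² + 0.33² + 0.47² = 0.1225 + 0.1024 + 0.5476 + 0.4489 + 0.1089 + 0.2209 = 1.5512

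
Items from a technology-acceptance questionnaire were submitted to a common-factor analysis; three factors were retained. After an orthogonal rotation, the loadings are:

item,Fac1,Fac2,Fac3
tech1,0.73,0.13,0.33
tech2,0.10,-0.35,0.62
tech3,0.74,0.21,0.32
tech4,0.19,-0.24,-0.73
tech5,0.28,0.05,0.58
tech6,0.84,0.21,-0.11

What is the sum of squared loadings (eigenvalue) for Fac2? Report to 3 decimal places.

SS loadings for Fac2 = 0.13² + (-0.35)² + 0.21² + (-0.24)² + 0.05² + 0.21² = 0.0169 + 0.1225 + 0.0441 + 0.0576 + 0.0025 + 0.0441 = 0.2877

0.288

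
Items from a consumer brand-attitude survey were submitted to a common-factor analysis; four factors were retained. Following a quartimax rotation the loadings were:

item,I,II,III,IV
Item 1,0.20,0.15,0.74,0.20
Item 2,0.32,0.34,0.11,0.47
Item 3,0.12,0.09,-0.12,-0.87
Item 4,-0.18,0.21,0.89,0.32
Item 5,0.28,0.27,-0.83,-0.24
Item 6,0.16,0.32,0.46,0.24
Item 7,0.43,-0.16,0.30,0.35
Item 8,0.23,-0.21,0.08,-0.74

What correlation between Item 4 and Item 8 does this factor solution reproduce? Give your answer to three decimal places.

r̂ = Σ λ_i·λ_j across factors = (-0.18)(0.23) + (0.21)(-0.21) + (0.89)(0.08) + (0.32)(-0.74)
  = -0.0414 -0.0441 +0.0712 -0.2368 = -0.2511

-0.251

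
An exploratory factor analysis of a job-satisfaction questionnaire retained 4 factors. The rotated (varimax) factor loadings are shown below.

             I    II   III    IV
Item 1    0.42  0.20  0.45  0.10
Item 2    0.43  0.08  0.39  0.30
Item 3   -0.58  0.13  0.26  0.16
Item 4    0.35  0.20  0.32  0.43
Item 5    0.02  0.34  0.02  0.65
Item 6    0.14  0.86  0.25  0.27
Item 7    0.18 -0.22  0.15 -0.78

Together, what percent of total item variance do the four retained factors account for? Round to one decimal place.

55.8%

SS loadings by factor: 0.8726, 1.0069, 0.6100, 1.4143; total = 3.9038.
Total variance with 7 standardized items is 7, so the solution explains 3.9038/7 = 0.5577 = 55.77%.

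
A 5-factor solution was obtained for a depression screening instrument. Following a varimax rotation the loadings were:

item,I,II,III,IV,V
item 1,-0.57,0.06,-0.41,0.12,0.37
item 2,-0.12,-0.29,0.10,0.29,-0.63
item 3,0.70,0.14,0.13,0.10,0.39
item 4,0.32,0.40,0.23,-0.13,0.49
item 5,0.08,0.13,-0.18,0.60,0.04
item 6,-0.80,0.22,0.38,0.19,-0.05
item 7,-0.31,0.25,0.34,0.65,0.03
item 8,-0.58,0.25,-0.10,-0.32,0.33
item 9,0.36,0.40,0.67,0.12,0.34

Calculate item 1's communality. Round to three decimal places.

0.648

h² = (-0.57)² + 0.06² + (-0.41)² + 0.12² + 0.37² = 0.3249 + 0.0036 + 0.1681 + 0.0144 + 0.1369 = 0.6479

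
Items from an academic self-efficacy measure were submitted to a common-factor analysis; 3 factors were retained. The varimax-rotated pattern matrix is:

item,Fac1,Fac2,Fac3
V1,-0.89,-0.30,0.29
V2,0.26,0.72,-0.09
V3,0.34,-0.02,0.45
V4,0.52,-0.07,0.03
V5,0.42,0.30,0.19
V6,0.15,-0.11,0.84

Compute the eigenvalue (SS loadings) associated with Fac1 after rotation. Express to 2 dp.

SS loadings for Fac1 = (-0.89)² + 0.26² + 0.34² + 0.52² + 0.42² + 0.15² = 0.7921 + 0.0676 + 0.1156 + 0.2704 + 0.1764 + 0.0225 = 1.4446

1.44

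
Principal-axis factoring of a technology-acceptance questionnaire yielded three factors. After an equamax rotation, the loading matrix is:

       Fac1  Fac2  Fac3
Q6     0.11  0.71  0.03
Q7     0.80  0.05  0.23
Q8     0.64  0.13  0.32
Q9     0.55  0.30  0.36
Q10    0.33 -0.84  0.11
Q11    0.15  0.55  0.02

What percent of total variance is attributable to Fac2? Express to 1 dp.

27.0%

SS loadings for Fac2 = 0.71² + 0.05² + 0.13² + 0.30² + (-0.84)² + 0.55² = 1.6216
With 6 standardized items, total variance = 6. Proportion = 1.6216/6 = 0.2703 → 27.03%.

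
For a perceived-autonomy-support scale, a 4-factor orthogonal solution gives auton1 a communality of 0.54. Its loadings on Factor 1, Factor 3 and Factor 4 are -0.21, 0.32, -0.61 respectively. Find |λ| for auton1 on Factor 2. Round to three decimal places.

0.146

Under orthogonal rotation h² = Σλ², so λ_Factor 2² = h² − (0.5186) = 0.54 − 0.5186 = 0.0214.
|λ| = √0.0214 = 0.1463.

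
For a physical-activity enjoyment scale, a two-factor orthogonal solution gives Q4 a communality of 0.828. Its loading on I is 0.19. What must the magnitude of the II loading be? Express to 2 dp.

Under orthogonal rotation h² = Σλ², so λ_II² = h² − (0.0361) = 0.828 − 0.0361 = 0.7919.
|λ| = √0.7919 = 0.8899.

0.89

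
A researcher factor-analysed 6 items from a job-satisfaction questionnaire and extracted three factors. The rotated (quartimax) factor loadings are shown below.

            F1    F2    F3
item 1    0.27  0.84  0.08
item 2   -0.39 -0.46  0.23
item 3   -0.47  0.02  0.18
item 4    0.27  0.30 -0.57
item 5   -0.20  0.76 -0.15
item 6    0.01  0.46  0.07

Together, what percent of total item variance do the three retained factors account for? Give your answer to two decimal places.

46.66%

Communalities: 0.7849, 0.4166, 0.2537, 0.4878, 0.6401, 0.2166; Σh² = 2.7997.
Total variance with 6 standardized items is 6, so the solution explains 2.7997/6 = 0.4666 = 46.66%.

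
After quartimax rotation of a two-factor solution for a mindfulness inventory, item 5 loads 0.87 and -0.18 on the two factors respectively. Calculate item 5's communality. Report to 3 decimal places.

0.789

h² = 0.87² + (-0.18)² = 0.7569 + 0.0324 = 0.7893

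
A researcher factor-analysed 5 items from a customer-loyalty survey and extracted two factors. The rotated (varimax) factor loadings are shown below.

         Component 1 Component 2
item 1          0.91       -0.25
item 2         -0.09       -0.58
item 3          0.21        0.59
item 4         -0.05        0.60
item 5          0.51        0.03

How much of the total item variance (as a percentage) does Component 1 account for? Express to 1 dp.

22.9%

SS loadings for Component 1 = 0.91² + (-0.09)² + 0.21² + (-0.05)² + 0.51² = 1.1429
With 5 standardized items, total variance = 5. Proportion = 1.1429/5 = 0.2286 → 22.86%.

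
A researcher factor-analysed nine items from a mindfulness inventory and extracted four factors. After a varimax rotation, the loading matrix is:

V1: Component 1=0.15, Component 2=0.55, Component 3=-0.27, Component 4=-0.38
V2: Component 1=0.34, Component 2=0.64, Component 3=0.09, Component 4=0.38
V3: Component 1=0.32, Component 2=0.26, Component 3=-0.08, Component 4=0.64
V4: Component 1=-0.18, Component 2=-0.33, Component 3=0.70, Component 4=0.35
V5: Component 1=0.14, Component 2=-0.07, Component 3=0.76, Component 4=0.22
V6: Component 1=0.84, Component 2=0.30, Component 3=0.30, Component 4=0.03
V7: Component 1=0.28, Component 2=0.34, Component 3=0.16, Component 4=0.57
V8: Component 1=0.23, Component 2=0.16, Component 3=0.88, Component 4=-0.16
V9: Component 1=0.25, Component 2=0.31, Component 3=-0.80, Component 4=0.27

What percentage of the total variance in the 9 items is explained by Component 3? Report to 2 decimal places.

SS loadings for Component 3 = (-0.27)² + 0.09² + (-0.08)² + 0.70² + 0.76² + 0.30² + 0.16² + 0.88² + (-0.80)² = 2.6850
With 9 standardized items, total variance = 9. Proportion = 2.6850/9 = 0.2983 → 29.83%.

29.83%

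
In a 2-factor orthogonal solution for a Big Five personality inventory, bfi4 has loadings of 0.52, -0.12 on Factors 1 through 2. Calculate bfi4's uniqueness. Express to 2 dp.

0.72

h² = 0.52² + (-0.12)² = 0.2704 + 0.0144 = 0.2848
Uniqueness u² = 1 − h² = 1 − 0.2848 = 0.7152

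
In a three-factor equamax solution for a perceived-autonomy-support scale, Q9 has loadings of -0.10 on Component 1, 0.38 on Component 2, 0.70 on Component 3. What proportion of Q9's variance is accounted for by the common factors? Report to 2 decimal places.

h² = (-0.10)² + 0.38² + 0.70² = 0.0100 + 0.1444 + 0.4900 = 0.6444

0.64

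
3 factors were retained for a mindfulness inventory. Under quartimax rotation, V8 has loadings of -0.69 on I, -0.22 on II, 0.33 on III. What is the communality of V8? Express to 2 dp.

0.63

h² = (-0.69)² + (-0.22)² + 0.33² = 0.4761 + 0.0484 + 0.1089 = 0.6334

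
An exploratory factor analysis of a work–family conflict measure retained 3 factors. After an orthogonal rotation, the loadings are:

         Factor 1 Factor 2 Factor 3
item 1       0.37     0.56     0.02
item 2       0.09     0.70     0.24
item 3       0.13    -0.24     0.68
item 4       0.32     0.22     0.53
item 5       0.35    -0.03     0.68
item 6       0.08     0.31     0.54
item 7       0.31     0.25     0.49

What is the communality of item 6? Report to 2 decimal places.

0.39

h² = 0.08² + 0.31² + 0.54² = 0.0064 + 0.0961 + 0.2916 = 0.3941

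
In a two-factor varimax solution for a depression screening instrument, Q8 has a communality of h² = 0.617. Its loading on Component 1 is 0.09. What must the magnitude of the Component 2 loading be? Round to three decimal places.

0.780

Under orthogonal rotation h² = Σλ², so λ_Component 2² = h² − (0.0081) = 0.617 − 0.0081 = 0.6089.
|λ| = √0.6089 = 0.7803.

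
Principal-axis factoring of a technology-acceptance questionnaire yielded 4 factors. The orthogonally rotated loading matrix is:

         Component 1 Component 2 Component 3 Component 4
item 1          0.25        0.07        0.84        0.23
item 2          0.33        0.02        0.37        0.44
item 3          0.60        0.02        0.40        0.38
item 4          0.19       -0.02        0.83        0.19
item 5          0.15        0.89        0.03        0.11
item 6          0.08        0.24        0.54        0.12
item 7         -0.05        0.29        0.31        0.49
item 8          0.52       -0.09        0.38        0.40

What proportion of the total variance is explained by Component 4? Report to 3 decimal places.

SS loadings for Component 4 = 0.23² + 0.44² + 0.38² + 0.19² + 0.11² + 0.12² + 0.49² + 0.40² = 0.8536
Proportion of variance = 0.8536 / 8 = 0.1067.

0.107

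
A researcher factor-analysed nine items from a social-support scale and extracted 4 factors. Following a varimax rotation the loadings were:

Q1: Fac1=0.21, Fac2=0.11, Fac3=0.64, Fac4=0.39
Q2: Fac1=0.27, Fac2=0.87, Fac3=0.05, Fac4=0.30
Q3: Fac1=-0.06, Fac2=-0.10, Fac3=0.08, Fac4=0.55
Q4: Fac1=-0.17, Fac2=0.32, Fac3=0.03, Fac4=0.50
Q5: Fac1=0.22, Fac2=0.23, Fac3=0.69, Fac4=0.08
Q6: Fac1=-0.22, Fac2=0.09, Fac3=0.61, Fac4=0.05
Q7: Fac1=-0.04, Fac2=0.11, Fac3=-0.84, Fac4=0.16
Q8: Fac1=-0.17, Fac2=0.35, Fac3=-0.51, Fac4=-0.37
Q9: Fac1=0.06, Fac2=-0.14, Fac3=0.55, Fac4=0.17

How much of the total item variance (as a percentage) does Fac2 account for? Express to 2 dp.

SS loadings for Fac2 = 0.11² + 0.87² + (-0.10)² + 0.32² + 0.23² + 0.09² + 0.11² + 0.35² + (-0.14)² = 1.0966
With 9 standardized items, total variance = 9. Proportion = 1.0966/9 = 0.1218 → 12.18%.

12.18%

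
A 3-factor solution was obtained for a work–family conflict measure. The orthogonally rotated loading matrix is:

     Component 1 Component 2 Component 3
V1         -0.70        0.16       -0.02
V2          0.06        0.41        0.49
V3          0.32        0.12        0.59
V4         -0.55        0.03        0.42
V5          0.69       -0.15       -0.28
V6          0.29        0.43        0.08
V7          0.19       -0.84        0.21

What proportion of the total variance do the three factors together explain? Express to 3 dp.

0.502

SS loadings by factor: 1.4948, 1.1220, 0.8939; total = 3.5107.
Total variance with 7 standardized items is 7, so the solution explains 3.5107/7 = 0.5015.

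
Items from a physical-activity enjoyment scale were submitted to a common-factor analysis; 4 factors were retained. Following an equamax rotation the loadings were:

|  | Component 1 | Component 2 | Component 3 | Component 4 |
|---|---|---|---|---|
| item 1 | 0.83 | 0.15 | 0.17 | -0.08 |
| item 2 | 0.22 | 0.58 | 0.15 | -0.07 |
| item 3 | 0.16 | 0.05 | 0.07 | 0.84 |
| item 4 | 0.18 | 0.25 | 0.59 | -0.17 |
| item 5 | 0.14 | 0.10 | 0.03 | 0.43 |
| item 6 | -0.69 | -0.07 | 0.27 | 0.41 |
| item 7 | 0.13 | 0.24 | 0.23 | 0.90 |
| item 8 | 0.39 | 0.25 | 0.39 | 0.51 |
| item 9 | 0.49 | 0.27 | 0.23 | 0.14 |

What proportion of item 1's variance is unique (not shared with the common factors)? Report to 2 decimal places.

0.25

h² = 0.83² + 0.15² + 0.17² + (-0.08)² = 0.6889 + 0.0225 + 0.0289 + 0.0064 = 0.7467
Uniqueness u² = 1 − h² = 1 − 0.7467 = 0.2533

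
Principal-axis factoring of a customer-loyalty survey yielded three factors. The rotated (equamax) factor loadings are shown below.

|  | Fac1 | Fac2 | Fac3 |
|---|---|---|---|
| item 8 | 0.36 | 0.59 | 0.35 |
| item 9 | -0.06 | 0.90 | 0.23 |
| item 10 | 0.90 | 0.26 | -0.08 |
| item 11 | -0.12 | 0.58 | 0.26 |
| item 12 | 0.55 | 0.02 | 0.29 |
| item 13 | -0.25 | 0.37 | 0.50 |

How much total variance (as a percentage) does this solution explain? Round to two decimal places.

60.09%

Communalities: 0.6002, 0.8665, 0.8840, 0.4184, 0.3870, 0.4494; Σh² = 3.6055.
Total variance with 6 standardized items is 6, so the solution explains 3.6055/6 = 0.6009 = 60.09%.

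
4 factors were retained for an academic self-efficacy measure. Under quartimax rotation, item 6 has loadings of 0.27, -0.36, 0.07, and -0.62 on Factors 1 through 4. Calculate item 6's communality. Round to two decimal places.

h² = 0.27² + (-0.36)² + 0.07² + (-0.62)² = 0.0729 + 0.1296 + 0.0049 + 0.3844 = 0.5918

0.59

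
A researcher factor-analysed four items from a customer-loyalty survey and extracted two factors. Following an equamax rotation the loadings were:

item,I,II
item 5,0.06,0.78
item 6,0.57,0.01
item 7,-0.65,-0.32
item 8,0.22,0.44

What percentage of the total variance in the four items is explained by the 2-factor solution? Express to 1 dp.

42.6%

SS loadings by factor: 0.7994, 0.9045; total = 1.7039.
Total variance with 4 standardized items is 4, so the solution explains 1.7039/4 = 0.4260 = 42.60%.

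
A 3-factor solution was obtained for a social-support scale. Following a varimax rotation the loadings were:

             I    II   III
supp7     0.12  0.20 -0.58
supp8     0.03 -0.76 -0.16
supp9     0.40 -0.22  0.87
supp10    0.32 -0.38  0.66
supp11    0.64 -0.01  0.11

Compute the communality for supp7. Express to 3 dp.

0.391

h² = 0.12² + 0.20² + (-0.58)² = 0.0144 + 0.0400 + 0.3364 = 0.3908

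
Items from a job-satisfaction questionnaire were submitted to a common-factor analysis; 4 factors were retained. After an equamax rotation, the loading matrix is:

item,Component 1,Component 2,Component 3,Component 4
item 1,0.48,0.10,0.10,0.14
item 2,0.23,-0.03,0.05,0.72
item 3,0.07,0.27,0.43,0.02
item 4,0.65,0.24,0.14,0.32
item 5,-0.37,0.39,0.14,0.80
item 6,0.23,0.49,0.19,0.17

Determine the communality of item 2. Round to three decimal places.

0.575

h² = 0.23² + (-0.03)² + 0.05² + 0.72² = 0.0529 + 0.0009 + 0.0025 + 0.5184 = 0.5747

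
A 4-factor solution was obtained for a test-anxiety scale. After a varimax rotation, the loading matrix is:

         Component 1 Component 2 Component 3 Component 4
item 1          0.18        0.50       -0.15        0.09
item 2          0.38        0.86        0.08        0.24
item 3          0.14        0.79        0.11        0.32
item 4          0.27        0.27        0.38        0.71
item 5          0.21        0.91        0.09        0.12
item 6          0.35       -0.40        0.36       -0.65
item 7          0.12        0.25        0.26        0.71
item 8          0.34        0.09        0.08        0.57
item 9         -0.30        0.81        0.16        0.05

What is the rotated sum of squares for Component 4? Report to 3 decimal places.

SS loadings for Component 4 = 0.09² + 0.24² + 0.32² + 0.71² + 0.12² + (-0.65)² + 0.71² + 0.57² + 0.05² = 0.0081 + 0.0576 + 0.1024 + 0.5041 + 0.0144 + 0.4225 + 0.5041 + 0.3249 + 0.0025 = 1.9406

1.941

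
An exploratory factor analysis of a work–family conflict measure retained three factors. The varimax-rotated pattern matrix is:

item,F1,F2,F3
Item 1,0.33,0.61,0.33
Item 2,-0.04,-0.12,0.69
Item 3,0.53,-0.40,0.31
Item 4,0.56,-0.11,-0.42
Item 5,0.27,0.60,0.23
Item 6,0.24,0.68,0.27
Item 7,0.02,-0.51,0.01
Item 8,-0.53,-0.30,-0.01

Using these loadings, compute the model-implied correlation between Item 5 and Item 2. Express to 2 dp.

0.08

r̂ = Σ λ_i·λ_j across factors = (0.27)(-0.04) + (0.60)(-0.12) + (0.23)(0.69)
  = -0.0108 -0.0720 +0.1587 = 0.0759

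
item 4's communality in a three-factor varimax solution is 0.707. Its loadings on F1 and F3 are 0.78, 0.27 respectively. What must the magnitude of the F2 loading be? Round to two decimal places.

0.16

Under orthogonal rotation h² = Σλ², so λ_F2² = h² − (0.6813) = 0.707 − 0.6813 = 0.0257.
|λ| = √0.0257 = 0.1603.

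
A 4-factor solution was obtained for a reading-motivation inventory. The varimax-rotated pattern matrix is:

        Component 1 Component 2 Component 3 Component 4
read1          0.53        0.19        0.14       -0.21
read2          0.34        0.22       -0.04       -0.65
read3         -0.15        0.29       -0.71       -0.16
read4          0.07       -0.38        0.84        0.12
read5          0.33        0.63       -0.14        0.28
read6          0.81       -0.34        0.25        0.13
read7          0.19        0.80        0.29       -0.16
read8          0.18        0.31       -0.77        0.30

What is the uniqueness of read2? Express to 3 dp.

0.412

h² = 0.34² + 0.22² + (-0.04)² + (-0.65)² = 0.1156 + 0.0484 + 0.0016 + 0.4225 = 0.5881
Uniqueness u² = 1 − h² = 1 − 0.5881 = 0.4119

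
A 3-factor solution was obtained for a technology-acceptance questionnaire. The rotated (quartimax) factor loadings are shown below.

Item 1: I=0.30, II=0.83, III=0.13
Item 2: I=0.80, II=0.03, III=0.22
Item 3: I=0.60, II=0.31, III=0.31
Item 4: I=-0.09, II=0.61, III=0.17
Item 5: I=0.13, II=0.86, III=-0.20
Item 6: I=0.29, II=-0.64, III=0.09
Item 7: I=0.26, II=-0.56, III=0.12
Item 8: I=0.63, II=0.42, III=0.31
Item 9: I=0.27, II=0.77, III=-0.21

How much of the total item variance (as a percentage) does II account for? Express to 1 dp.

37.7%

SS loadings for II = 0.83² + 0.03² + 0.31² + 0.61² + 0.86² + (-0.64)² + (-0.56)² + 0.42² + 0.77² = 3.3901
With 9 standardized items, total variance = 9. Proportion = 3.3901/9 = 0.3767 → 37.67%.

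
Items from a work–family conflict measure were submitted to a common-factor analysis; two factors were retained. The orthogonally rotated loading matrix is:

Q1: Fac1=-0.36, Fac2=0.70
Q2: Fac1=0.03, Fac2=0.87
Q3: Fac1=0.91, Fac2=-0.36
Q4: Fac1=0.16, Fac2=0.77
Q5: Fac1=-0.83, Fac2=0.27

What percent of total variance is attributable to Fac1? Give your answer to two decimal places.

SS loadings for Fac1 = (-0.36)² + 0.03² + 0.91² + 0.16² + (-0.83)² = 1.6731
With 5 standardized items, total variance = 5. Proportion = 1.6731/5 = 0.3346 → 33.46%.

33.46%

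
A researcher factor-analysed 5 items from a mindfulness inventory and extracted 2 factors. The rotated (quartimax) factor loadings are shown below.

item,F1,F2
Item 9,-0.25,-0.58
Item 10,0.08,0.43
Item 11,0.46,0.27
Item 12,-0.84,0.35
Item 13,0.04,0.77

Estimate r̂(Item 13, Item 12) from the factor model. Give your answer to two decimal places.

0.24

r̂ = Σ λ_i·λ_j across factors = (0.04)(-0.84) + (0.77)(0.35)
  = -0.0336 +0.2695 = 0.2359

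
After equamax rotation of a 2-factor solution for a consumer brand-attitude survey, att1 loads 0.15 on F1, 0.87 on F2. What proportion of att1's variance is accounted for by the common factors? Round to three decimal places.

0.779

h² = 0.15² + 0.87² = 0.0225 + 0.7569 = 0.7794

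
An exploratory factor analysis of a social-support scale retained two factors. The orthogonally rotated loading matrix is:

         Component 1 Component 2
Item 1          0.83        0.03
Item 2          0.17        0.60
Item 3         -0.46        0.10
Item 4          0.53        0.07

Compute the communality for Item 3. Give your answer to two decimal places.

0.22

h² = (-0.46)² + 0.10² = 0.2116 + 0.0100 = 0.2216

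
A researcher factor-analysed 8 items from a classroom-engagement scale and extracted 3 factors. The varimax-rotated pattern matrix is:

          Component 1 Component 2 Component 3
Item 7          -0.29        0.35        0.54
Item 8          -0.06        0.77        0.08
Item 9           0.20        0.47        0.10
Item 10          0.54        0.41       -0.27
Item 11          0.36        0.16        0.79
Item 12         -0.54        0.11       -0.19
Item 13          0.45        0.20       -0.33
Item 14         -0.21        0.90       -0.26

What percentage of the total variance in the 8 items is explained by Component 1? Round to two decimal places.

SS loadings for Component 1 = (-0.29)² + (-0.06)² + 0.20² + 0.54² + 0.36² + (-0.54)² + 0.45² + (-0.21)² = 1.0871
With 8 standardized items, total variance = 8. Proportion = 1.0871/8 = 0.1359 → 13.59%.

13.59%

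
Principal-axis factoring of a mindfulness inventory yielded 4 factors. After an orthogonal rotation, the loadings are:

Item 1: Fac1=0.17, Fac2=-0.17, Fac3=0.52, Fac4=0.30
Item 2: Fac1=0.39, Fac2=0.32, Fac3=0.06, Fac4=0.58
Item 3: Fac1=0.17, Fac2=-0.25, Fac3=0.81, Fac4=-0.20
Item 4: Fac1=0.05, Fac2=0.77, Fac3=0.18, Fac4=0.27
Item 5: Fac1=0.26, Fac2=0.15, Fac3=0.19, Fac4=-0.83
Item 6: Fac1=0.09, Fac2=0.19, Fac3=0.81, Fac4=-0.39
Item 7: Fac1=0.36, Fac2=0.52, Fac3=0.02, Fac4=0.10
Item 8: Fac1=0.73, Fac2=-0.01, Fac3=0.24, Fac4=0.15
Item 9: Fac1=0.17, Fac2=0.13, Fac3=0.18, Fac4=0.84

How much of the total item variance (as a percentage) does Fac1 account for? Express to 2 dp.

SS loadings for Fac1 = 0.17² + 0.39² + 0.17² + 0.05² + 0.26² + 0.09² + 0.36² + 0.73² + 0.17² = 0.9795
With 9 standardized items, total variance = 9. Proportion = 0.9795/9 = 0.1088 → 10.88%.

10.88%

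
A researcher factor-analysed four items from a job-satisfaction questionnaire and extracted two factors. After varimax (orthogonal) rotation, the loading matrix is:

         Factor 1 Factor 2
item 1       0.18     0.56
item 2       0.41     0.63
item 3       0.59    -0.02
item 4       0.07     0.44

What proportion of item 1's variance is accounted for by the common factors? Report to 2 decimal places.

h² = 0.18² + 0.56² = 0.0324 + 0.3136 = 0.3460

0.35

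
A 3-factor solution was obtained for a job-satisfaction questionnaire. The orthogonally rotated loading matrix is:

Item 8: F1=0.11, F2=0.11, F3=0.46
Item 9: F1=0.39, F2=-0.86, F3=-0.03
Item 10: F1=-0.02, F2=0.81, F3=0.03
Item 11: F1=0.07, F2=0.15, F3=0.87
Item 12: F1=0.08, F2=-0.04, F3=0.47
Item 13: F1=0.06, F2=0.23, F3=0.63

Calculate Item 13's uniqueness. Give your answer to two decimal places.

h² = 0.06² + 0.23² + 0.63² = 0.0036 + 0.0529 + 0.3969 = 0.4534
Uniqueness u² = 1 − h² = 1 − 0.4534 = 0.5466

0.55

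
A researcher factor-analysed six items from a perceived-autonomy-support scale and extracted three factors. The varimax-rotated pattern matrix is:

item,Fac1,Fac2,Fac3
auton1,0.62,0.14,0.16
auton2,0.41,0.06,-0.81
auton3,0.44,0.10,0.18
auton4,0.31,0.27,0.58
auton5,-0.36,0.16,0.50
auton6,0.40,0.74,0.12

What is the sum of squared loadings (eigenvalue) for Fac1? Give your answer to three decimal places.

SS loadings for Fac1 = 0.62² + 0.41² + 0.44² + 0.31² + (-0.36)² + 0.40² = 0.3844 + 0.1681 + 0.1936 + 0.0961 + 0.1296 + 0.1600 = 1.1318

1.132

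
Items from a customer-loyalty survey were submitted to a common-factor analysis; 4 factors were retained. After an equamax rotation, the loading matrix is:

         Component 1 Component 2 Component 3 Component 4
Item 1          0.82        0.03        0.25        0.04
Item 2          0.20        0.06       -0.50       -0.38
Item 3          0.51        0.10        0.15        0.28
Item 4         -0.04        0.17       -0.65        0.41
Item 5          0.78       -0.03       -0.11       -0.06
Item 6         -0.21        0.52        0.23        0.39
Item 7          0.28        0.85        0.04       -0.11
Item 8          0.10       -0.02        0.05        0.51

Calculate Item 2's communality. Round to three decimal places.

0.438

h² = 0.20² + 0.06² + (-0.50)² + (-0.38)² = 0.0400 + 0.0036 + 0.2500 + 0.1444 = 0.4380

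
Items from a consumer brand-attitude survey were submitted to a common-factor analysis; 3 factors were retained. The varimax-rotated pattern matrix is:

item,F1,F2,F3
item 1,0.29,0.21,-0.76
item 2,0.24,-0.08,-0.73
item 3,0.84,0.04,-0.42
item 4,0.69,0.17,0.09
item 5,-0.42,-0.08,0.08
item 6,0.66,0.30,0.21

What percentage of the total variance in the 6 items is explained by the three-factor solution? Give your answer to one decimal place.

57.6%

Communalities: 0.7058, 0.5969, 0.8836, 0.5131, 0.1892, 0.5697; Σh² = 3.4583.
Total variance with 6 standardized items is 6, so the solution explains 3.4583/6 = 0.5764 = 57.64%.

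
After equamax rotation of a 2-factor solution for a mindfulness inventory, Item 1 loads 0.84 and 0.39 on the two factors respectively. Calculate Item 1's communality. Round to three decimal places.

h² = 0.84² + 0.39² = 0.7056 + 0.1521 = 0.8577

0.858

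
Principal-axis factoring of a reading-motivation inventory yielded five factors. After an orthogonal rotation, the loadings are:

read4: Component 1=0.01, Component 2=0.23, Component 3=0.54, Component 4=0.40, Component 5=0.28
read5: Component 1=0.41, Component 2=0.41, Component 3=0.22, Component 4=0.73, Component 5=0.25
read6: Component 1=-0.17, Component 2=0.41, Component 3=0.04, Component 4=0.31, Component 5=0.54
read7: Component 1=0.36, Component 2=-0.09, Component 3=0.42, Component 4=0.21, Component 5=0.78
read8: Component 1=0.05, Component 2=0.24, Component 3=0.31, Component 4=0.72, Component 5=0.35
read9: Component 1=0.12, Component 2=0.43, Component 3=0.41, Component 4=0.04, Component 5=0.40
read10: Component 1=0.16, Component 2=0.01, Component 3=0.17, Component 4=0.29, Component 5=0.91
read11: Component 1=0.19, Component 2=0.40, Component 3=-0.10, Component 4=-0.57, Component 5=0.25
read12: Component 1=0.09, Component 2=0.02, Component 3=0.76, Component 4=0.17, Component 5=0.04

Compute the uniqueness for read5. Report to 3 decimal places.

0.020

h² = 0.41² + 0.41² + 0.22² + 0.73² + 0.25² = 0.1681 + 0.1681 + 0.0484 + 0.5329 + 0.0625 = 0.9800
Uniqueness u² = 1 − h² = 1 − 0.9800 = 0.0200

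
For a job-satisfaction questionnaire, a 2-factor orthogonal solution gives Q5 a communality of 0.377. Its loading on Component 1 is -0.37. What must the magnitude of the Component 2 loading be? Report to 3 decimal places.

0.490

Under orthogonal rotation h² = Σλ², so λ_Component 2² = h² − (0.1369) = 0.377 − 0.1369 = 0.2401.
|λ| = √0.2401 = 0.4900.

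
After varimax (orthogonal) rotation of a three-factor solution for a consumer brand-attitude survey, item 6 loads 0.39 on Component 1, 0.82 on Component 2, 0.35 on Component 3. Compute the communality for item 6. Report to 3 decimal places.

h² = 0.39² + 0.82² + 0.35² = 0.1521 + 0.6724 + 0.1225 = 0.9470

0.947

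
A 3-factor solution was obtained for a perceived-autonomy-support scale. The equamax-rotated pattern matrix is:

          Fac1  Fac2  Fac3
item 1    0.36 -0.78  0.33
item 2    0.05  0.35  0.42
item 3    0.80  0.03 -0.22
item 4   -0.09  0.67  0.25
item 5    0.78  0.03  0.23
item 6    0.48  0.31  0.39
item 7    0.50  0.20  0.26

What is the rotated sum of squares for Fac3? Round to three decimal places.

0.669

SS loadings for Fac3 = 0.33² + 0.42² + (-0.22)² + 0.25² + 0.23² + 0.39² + 0.26² = 0.1089 + 0.1764 + 0.0484 + 0.0625 + 0.0529 + 0.1521 + 0.0676 = 0.6688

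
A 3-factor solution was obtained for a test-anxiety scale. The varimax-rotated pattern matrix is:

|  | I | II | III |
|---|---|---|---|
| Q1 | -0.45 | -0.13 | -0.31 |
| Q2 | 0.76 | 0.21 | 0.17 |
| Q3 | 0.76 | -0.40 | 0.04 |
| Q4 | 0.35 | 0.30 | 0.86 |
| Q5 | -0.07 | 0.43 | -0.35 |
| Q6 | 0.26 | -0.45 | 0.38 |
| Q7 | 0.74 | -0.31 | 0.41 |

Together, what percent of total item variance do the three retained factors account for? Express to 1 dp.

Communalities: 0.3155, 0.6506, 0.7392, 0.9521, 0.3123, 0.4145, 0.8118; Σh² = 4.1960.
Total variance with 7 standardized items is 7, so the solution explains 4.1960/7 = 0.5994 = 59.94%.

59.9%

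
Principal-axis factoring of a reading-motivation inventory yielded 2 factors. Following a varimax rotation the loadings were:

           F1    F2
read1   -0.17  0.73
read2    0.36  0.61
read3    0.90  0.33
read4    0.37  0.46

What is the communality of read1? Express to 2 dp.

0.56

h² = (-0.17)² + 0.73² = 0.0289 + 0.5329 = 0.5618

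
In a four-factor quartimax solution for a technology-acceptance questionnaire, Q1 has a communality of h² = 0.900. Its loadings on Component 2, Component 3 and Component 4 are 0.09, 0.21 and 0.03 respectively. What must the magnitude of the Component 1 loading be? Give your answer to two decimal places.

Under orthogonal rotation h² = Σλ², so λ_Component 1² = h² − (0.0531) = 0.900 − 0.0531 = 0.8469.
|λ| = √0.8469 = 0.9203.

0.92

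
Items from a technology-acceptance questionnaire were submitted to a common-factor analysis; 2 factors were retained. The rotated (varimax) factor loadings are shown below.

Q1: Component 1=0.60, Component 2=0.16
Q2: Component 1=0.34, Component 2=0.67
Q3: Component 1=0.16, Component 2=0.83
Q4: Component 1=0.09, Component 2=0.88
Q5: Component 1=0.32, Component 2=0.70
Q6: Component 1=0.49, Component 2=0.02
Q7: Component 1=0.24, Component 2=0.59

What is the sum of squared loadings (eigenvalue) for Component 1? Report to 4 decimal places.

0.9094

SS loadings for Component 1 = 0.60² + 0.34² + 0.16² + 0.09² + 0.32² + 0.49² + 0.24² = 0.3600 + 0.1156 + 0.0256 + 0.0081 + 0.1024 + 0.2401 + 0.0576 = 0.9094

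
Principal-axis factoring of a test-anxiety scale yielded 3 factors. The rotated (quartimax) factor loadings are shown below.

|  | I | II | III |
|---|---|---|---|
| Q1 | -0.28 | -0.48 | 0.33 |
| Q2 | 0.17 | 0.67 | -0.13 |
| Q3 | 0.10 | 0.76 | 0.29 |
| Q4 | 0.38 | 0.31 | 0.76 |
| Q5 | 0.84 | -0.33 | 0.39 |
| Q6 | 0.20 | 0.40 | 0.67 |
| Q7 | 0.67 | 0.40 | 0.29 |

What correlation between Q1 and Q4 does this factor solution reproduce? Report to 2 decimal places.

-0.00

r̂ = Σ λ_i·λ_j across factors = (-0.28)(0.38) + (-0.48)(0.31) + (0.33)(0.76)
  = -0.1064 -0.1488 +0.2508 = -0.0044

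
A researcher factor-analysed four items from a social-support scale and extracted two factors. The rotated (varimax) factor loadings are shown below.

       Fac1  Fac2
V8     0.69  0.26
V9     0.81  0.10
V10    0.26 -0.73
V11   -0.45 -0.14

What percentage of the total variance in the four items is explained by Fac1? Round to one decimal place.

35.1%

SS loadings for Fac1 = 0.69² + 0.81² + 0.26² + (-0.45)² = 1.4023
With 4 standardized items, total variance = 4. Proportion = 1.4023/4 = 0.3506 → 35.06%.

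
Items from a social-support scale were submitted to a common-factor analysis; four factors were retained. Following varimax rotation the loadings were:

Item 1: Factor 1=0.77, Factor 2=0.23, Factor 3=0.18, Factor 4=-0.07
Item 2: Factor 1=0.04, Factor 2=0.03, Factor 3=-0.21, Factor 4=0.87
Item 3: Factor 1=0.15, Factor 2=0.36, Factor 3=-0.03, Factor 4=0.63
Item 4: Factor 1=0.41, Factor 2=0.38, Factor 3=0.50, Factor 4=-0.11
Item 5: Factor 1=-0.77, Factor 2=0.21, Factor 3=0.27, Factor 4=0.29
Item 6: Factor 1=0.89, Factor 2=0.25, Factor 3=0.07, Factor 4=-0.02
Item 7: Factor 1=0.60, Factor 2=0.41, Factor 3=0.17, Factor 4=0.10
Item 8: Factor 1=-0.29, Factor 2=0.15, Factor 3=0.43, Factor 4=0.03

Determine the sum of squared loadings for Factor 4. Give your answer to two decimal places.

SS loadings for Factor 4 = (-0.07)² + 0.87² + 0.63² + (-0.11)² + 0.29² + (-0.02)² + 0.10² + 0.03² = 0.0049 + 0.7569 + 0.3969 + 0.0121 + 0.0841 + 0.0004 + 0.0100 + 0.0009 = 1.2662

1.27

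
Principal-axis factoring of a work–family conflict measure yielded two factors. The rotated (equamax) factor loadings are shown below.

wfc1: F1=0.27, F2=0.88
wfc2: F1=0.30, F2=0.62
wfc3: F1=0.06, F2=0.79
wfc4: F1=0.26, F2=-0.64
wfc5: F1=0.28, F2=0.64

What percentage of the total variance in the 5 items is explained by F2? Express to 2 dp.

SS loadings for F2 = 0.88² + 0.62² + 0.79² + (-0.64)² + 0.64² = 2.6021
With 5 standardized items, total variance = 5. Proportion = 2.6021/5 = 0.5204 → 52.04%.

52.04%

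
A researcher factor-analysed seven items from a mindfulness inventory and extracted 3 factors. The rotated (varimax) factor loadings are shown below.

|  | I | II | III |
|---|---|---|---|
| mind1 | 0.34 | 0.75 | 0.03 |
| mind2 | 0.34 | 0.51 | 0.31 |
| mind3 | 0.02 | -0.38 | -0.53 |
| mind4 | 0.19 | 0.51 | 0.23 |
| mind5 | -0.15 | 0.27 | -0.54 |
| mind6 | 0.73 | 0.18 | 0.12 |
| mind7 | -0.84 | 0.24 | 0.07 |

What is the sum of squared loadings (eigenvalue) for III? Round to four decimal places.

0.7417

SS loadings for III = 0.03² + 0.31² + (-0.53)² + 0.23² + (-0.54)² + 0.12² + 0.07² = 0.0009 + 0.0961 + 0.2809 + 0.0529 + 0.2916 + 0.0144 + 0.0049 = 0.7417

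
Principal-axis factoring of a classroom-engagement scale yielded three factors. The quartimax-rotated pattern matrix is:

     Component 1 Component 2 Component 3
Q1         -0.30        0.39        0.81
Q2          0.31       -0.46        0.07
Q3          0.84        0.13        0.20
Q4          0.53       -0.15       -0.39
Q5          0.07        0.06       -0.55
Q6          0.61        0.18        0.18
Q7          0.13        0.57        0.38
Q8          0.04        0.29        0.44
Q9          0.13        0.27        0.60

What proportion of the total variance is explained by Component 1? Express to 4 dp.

SS loadings for Component 1 = (-0.30)² + 0.31² + 0.84² + 0.53² + 0.07² + 0.61² + 0.13² + 0.04² + 0.13² = 1.5850
Proportion of variance = 1.5850 / 9 = 0.1761.

0.1761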